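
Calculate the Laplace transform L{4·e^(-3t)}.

L{e^(at)} = 1/(s-a), so L{e^(-3t)} = 1/(s+3). Then L{4·e^(-3t)} = 4/(s+3)

Final answer: 4/(s+3)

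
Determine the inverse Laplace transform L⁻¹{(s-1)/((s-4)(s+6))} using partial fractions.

Using partial fractions, f(t) = (3e^(4t) + 7e^(-6t))/10

Final answer: (3e^(4t) + 7e^(-6t))/10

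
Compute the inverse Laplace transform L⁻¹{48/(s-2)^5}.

L⁻¹{n!/(s-a)^(n+1)} = t^n·e^(at) with n=4, a=2. So L⁻¹{24/(s-2)^5} = t^4·e^(2t), and L⁻¹{48/(s-2)^5} = (48/24)·t^4·e^(2t) = 2·t^4·e^(2t)

Final answer: 2·t^4·e^(2t)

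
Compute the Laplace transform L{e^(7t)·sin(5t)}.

L{e^(at)·sin(ωt)} = ω/((s-a)² + ω²), so L{e^(7t)·sin(5t)} = 5/((s-7)² + 25)

Final answer: 5/((s-7)² + 25)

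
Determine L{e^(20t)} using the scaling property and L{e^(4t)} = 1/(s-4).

Using L{f(at)} = (1/a)F(s/a) with a=5 and f(t) = e^(4t): L{e^(20t)} = (1/5) · 1/((s/5)-4) = (1/5) · 5/(s-20) = 1/(s-20)

Final answer: 1/(s-20)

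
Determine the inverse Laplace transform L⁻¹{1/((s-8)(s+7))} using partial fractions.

Decompose: A/(s-8) + B/(s+7). A = 1/15, B = -1/15. f(t) = (e^(8t) - e^(-7t))/15

Final answer: (e^(8t) - e^(-7t))/15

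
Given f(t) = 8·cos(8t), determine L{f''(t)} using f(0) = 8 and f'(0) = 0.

F(s) = 8s/(s² + 64). L{f''(t)} = s²F(s) - sf(0) - f'(0) = 8s³/(s² + 64) - 8s = (8s³ - 8s(s² + 64))/(s² + 64) = -512s/(s² + 64)

Final answer: -512s/(s² + 64)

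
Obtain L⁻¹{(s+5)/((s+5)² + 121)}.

Using frequency shift: L⁻¹{(s-a)/((s-a)² + b²)} = e^(at)cos(bt). Here a=-5, b=11

Final answer: e^(-5t)·cos(11t)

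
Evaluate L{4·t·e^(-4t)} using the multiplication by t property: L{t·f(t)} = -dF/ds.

Using L{t^n·e^(at)} = n!/(s-a)^(n+1), L{t·e^(-4t)} = 1/(s+4)^2, so L{4·t·e^(-4t)} = 4·1/(s+4)^2 = 4/(s+4)^2

Final answer: 4/(s+4)^2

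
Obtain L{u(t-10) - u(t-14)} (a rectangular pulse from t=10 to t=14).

L{u(t-a)} = e^(-as)/s. L{u(t-10) - u(t-14)} = (e^(-10s) - e^(-14s))/s

Final answer: (e^(-10s) - e^(-14s))/s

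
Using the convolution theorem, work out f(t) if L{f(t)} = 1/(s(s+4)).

1/(s(s+4)) = (1/s)·(1/(s+4)) = L{1}·L{e^(-4t)}. By convolution, f(t) = 1*e^(-4t) = ∫₀ᵗ 1·e^(-4τ) dτ = (1 - e^(-4t))/4

Final answer: (1 - e^(-4t))/4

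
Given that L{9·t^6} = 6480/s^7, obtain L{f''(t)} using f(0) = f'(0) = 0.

L{f''(t)} = s²F(s) - sf(0) - f'(0) = s²·6480/s^7 - 0 - 0 = 6480/s^5

Final answer: 6480/s^5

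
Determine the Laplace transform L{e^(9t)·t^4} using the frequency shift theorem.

L{e^(at)·t^n} = n!/(s-a)^(n+1), so L{e^(9t)·t^4} = 24/(s-9)^5

Final answer: 24/(s-9)^5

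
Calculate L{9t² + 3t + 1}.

L{9t² + 3t + 1} = 9·2/s³ + 3/s² + 1/s = 18/s³ + 3/s² + 1/s

Final answer: 18/s³ + 3/s² + 1/s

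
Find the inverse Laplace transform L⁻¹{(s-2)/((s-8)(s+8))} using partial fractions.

Using partial fractions, f(t) = (6e^(8t) + 10e^(-8t))/16

Final answer: (6e^(8t) + 10e^(-8t))/16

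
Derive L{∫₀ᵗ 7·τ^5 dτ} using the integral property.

L{∫₀ᵗ f(τ)dτ} = F(s)/s with f(t) = 7t^5. F(s) = 840/s^6, so L{∫₀ᵗ 7·τ^5 dτ} = (840/s^6)/s = 840/s^7. (Check: ∫₀ᵗ 7·τ^5 dτ = 7t^6/6.)

Final answer: 840/s^7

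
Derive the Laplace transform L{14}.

L{14} = 14 · L{1} = 14/s

Final answer: 14/s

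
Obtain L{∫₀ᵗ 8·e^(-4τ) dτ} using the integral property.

L{∫₀ᵗ f(τ)dτ} = F(s)/s with F(s) = 8/(s+4), so L{∫₀ᵗ 8·e^(-4τ) dτ} = 8/(s(s+4))

Final answer: 8/(s(s+4))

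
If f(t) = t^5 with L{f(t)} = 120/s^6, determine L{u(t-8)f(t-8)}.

Time shift theorem: L{u(t-a)f(t-a)} = e^(-as)F(s). Here a=8, F(s) = 120/s^6, so L{u(t-8)f(t-8)} = e^(-8s)·120/s^6

Final answer: e^(-8s)·120/s^6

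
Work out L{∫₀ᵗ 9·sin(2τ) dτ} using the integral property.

L{∫₀ᵗ f(τ)dτ} = F(s)/s with F(s) = 18/(s² + 4), so the result is (18/(s² + 4))/s = 18/(s(s² + 4))

Final answer: 18/(s(s² + 4))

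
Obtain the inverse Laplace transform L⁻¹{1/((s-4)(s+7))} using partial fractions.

Decompose: A/(s-4) + B/(s+7). A = 1/11, B = -1/11. f(t) = (e^(4t) - e^(-7t))/11

Final answer: (e^(4t) - e^(-7t))/11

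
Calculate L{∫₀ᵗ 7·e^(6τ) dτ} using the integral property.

L{∫₀ᵗ f(τ)dτ} = F(s)/s with F(s) = 7/(s-6), so L{∫₀ᵗ 7·e^(6τ) dτ} = 7/(s(s-6))

Final answer: 7/(s(s-6))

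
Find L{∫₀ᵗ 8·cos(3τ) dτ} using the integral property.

L{∫₀ᵗ f(τ)dτ} = F(s)/s with F(s) = 8s/(s² + 9), so the result is (8s/(s² + 9))/s = 8/(s² + 9)

Final answer: 8/(s² + 9)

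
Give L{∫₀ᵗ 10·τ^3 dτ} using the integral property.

L{∫₀ᵗ f(τ)dτ} = F(s)/s with f(t) = 10t^3. F(s) = 60/s^4, so L{∫₀ᵗ 10·τ^3 dτ} = (60/s^4)/s = 60/s^5. (Check: ∫₀ᵗ 10·τ^3 dτ = 10t^4/4.)

Final answer: 60/s^5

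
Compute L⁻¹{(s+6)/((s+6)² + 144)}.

Using frequency shift: L⁻¹{(s-a)/((s-a)² + b²)} = e^(at)cos(bt). Here a=-6, b=12

Final answer: e^(-6t)·cos(12t)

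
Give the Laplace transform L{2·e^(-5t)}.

L{e^(at)} = 1/(s-a), so L{e^(-5t)} = 1/(s+5). Then L{2·e^(-5t)} = 2/(s+5)

Final answer: 2/(s+5)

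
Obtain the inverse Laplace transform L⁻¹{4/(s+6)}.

L⁻¹{1/(s-a)} = e^(at), so L⁻¹{1/(s+6)} = e^(-6t), and L⁻¹{4/(s+6)} = 4·e^(-6t)

Final answer: 4·e^(-6t)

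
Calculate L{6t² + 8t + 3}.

L{6t² + 8t + 3} = 6·2/s³ + 8/s² + 3/s = 12/s³ + 8/s² + 3/s

Final answer: 12/s³ + 8/s² + 3/s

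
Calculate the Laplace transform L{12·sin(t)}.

L{sin(ωt)} = ω/(s² + ω²), so L{sin(t)} = 1/(s² + 1). Then L{12·sin(t)} = 12·1/(s² + 1) = 12/(s² + 1)

Final answer: 12/(s² + 1)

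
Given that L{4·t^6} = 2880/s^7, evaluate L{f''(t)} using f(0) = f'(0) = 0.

L{f''(t)} = s²F(s) - sf(0) - f'(0) = s²·2880/s^7 - 0 - 0 = 2880/s^5

Final answer: 2880/s^5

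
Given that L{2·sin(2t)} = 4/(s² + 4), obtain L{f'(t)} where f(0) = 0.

L{f'(t)} = s·F(s) - f(0) = s·4/(s² + 4) - 0 = 4s/(s² + 4)

Final answer: 4s/(s² + 4)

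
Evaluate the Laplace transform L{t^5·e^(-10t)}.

L{t^n·e^(at)} = n!/(s-a)^(n+1), so L{t^5·e^(-10t)} = 120/(s+10)^6

Final answer: 120/(s+10)^6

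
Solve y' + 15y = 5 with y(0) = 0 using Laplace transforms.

sY + 15Y = 5/s. Y = 5/(s(s+15)). Partial fractions: Y = 1/3/s - 1/3/(s+15)

Final answer: y(t) = 1/3(1 - e^(-15t))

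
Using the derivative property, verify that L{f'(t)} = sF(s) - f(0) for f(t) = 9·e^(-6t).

f'(t) = -54e^(-6t). Direct: L{f'(t)} = -54/(s+6). Property: s·9/(s+6) - 9 = (9s - 9(s+6))/(s+6) = -54/(s+6). ✓

Final answer: -54/(s+6)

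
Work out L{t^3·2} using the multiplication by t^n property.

L{2} = 2/s. d^1/ds^1[1/s] = -1/s². d^2/ds^2[1/s] = 2/s^3. d^3/ds^3[1/s] = -6/s^4. So L{t^3} = (-1)^{3}·-6/s^4 = 6/s^4. Then L{t^3·2} = 2·6/s^4 = 12/s^4

Final answer: 12/s^4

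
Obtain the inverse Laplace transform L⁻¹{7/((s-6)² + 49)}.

Using frequency shift, L⁻¹{7/((s-6)² + 49)} = e^(6t)·sin(7t)

Final answer: e^(6t)·sin(7t)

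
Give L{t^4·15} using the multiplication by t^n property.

L{15} = 15/s. d^1/ds^1[1/s] = -1/s². d^2/ds^2[1/s] = 2/s^3. d^3/ds^3[1/s] = -6/s^4. d^4/ds^4[1/s] = 24/s^5. So L{t^4} = (-1)^{4}·24/s^5 = 24/s^5. Then L{t^4·15} = 15·24/s^5 = 360/s^5

Final answer: 360/s^5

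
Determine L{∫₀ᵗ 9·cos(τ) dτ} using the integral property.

L{∫₀ᵗ f(τ)dτ} = F(s)/s with F(s) = 9s/(s² + 1), so the result is (9s/(s² + 1))/s = 9/(s² + 1)

Final answer: 9/(s² + 1)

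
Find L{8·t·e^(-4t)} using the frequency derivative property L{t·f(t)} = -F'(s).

L{e^(-4t)} = 1/(s+4). By frequency derivative: L{t·e^(-4t)} = -d/ds[1/(s+4)] = -(-1)/(s+4)² = 1/(s+4)². Then L{8·t·e^(-4t)} = 8·1/(s+4)² = 8/(s+4)²

Final answer: 8/(s+4)²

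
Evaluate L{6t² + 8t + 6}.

L{6t² + 8t + 6} = 6·2/s³ + 8/s² + 6/s = 12/s³ + 8/s² + 6/s

Final answer: 12/s³ + 8/s² + 6/s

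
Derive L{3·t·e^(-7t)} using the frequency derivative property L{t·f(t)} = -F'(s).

L{e^(-7t)} = 1/(s+7). By frequency derivative: L{t·e^(-7t)} = -d/ds[1/(s+7)] = -(-1)/(s+7)² = 1/(s+7)². Then L{3·t·e^(-7t)} = 3·1/(s+7)² = 3/(s+7)²

Final answer: 3/(s+7)²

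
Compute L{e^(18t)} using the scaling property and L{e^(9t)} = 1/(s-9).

Using L{f(at)} = (1/a)F(s/a) with a=2 and f(t) = e^(9t): L{e^(18t)} = (1/2) · 1/((s/2)-9) = (1/2) · 2/(s-18) = 1/(s-18)

Final answer: 1/(s-18)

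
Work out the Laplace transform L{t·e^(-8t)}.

L{t^n·e^(at)} = n!/(s-a)^(n+1), so L{t·e^(-8t)} = 1/(s+8)^2

Final answer: 1/(s+8)^2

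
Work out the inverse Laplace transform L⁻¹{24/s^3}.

L⁻¹{n!/s^(n+1)} = t^n with n=2. So L⁻¹{2/s^3} = t^2, and L⁻¹{24/s^3} = (24/2)·t^2 = 12·t^2

Final answer: 12·t^2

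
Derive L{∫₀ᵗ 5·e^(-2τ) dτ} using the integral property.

L{∫₀ᵗ f(τ)dτ} = F(s)/s with F(s) = 5/(s+2), so L{∫₀ᵗ 5·e^(-2τ) dτ} = 5/(s(s+2))

Final answer: 5/(s(s+2))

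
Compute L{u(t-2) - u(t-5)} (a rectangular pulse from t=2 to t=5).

L{u(t-a)} = e^(-as)/s. L{u(t-2) - u(t-5)} = (e^(-2s) - e^(-5s))/s

Final answer: (e^(-2s) - e^(-5s))/s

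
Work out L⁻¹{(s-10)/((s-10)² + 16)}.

Using frequency shift: L⁻¹{(s-a)/((s-a)² + b²)} = e^(at)cos(bt). Here a=10, b=4

Final answer: e^(10t)·cos(4t)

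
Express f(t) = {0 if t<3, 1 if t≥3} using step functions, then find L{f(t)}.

f(t) = u(t-3). L{u(t-3)} = e^(-3s)/s, so L{f(t)} = e^(-3s)/s

Final answer: e^(-3s)/s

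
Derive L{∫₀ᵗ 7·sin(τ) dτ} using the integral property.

L{∫₀ᵗ f(τ)dτ} = F(s)/s with F(s) = 7/(s² + 1), so the result is (7/(s² + 1))/s = 7/(s(s² + 1))

Final answer: 7/(s(s² + 1))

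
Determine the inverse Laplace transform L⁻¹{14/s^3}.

L⁻¹{n!/s^(n+1)} = t^n with n=2. So L⁻¹{2/s^3} = t^2, and L⁻¹{14/s^3} = (14/2)·t^2 = 7·t^2

Final answer: 7·t^2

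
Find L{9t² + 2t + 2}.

L{9t² + 2t + 2} = 9·2/s³ + 2/s² + 2/s = 18/s³ + 2/s² + 2/s

Final answer: 18/s³ + 2/s² + 2/s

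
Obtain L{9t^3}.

L{t^n} = n!/s^(n+1). So L{9t^3} = 9·3!/s^4 = 54/s^4

Final answer: 54/s^4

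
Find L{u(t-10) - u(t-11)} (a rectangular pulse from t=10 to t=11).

L{u(t-a)} = e^(-as)/s. L{u(t-10) - u(t-11)} = (e^(-10s) - e^(-11s))/s

Final answer: (e^(-10s) - e^(-11s))/s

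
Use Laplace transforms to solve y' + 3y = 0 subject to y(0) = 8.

L{y'} + 3L{y} = 0. sY - 8 + 3Y = 0. Y(s+3) = 8. Y = 8/(s+3)

Final answer: y(t) = 8e^(-3t)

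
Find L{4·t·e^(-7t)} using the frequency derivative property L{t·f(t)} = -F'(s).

L{e^(-7t)} = 1/(s+7). By frequency derivative: L{t·e^(-7t)} = -d/ds[1/(s+7)] = -(-1)/(s+7)² = 1/(s+7)². Then L{4·t·e^(-7t)} = 4·1/(s+7)² = 4/(s+7)²

Final answer: 4/(s+7)²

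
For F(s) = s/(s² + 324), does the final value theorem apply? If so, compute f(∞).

The final value theorem requires all poles of sF(s) in the left half-plane. sF(s) = s²/(s² + 324) has poles at s = ±18i (imaginary axis). Theorem does NOT apply (oscillatory system).

Final answer: Not applicable (oscillatory)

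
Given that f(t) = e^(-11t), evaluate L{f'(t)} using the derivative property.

f(0) = 1, F(s) = 1/(s+11). L{f'(t)} = s·F(s) - f(0) = s/(s+11) - 1 = (s - (s+11))/(s+11) = -11/(s+11)

Final answer: -11/(s+11)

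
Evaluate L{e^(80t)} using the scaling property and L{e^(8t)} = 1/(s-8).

Using L{f(at)} = (1/a)F(s/a) with a=10 and f(t) = e^(8t): L{e^(80t)} = (1/10) · 1/((s/10)-8) = (1/10) · 10/(s-80) = 1/(s-80)

Final answer: 1/(s-80)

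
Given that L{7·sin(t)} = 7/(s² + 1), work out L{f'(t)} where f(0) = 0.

L{f'(t)} = s·F(s) - f(0) = s·7/(s² + 1) - 0 = 7s/(s² + 1)

Final answer: 7s/(s² + 1)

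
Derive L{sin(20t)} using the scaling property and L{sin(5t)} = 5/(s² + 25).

Using L{f(at)} = (1/a)F(s/a) with a=4: L{sin(20t)} = (1/4) · 5/((s/4)² + 25) = (1/4) · 5·16/(s² + 400) = 20/(s² + 400)

Final answer: 20/(s² + 400)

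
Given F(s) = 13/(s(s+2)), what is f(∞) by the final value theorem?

f(∞) = lim_{s→0} s·13/(s(s+2)) = lim_{s→0} 13/(s+2) = 13/2 = 13/2

Final answer: 13/2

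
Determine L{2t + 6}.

L{2t + 6} = 2·L{t} + 6·L{1} = 2/s² + 6/s

Final answer: 2/s² + 6/s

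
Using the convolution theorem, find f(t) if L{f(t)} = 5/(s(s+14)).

5/(s(s+14)) = (5/s)·(1/(s+14)) = L{5}·L{e^(-14t)}. By convolution, f(t) = 5*e^(-14t) = ∫₀ᵗ 5·e^(-14τ) dτ = 5·(1 - e^(-14t))/14

Final answer: 5·(1 - e^(-14t))/14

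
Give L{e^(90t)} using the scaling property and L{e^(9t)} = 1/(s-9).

Using L{f(at)} = (1/a)F(s/a) with a=10 and f(t) = e^(9t): L{e^(90t)} = (1/10) · 1/((s/10)-9) = (1/10) · 10/(s-90) = 1/(s-90)

Final answer: 1/(s-90)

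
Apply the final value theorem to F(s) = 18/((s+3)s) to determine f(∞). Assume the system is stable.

f(∞) = lim_{s→0} sF(s) = lim_{s→0} 18/(s+3) = 6

Final answer: 6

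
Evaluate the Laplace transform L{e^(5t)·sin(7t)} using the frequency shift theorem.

Frequency shift: L{e^(at)f(t)} = F(s-a). L{e^(5t)·sin(7t)} = 7/((s-5)² + 49)

Final answer: 7/((s-5)² + 49)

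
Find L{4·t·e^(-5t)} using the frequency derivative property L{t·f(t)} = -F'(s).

L{e^(-5t)} = 1/(s+5). By frequency derivative: L{t·e^(-5t)} = -d/ds[1/(s+5)] = -(-1)/(s+5)² = 1/(s+5)². Then L{4·t·e^(-5t)} = 4·1/(s+5)² = 4/(s+5)²

Final answer: 4/(s+5)²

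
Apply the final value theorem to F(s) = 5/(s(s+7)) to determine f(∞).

f(∞) = lim_{s→0} s·5/(s(s+7)) = lim_{s→0} 5/(s+7) = 5/7 = 5/7

Final answer: 5/7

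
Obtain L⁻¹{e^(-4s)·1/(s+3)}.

L⁻¹{1/(s+3)} = e^(-3t). By the time shift theorem, L⁻¹{e^(-as)F(s)} = u(t-a)f(t-a) with a=4, so L⁻¹{e^(-4s)·1/(s+3)} = u(t-4)·e^(-3(t-4))

Final answer: u(t-4)·e^(-3(t-4))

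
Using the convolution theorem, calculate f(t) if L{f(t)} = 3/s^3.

3/s^3 = (3/s)·(1/s^2) = L{3}·L{t}. By convolution, f(t) = 3*t = ∫₀ᵗ 3·τ dτ = 3·t²/2

Final answer: 3·t²/2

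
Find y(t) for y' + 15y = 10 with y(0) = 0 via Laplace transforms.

sY + 15Y = 10/s. Y = 10/(s(s+15)). Partial fractions: Y = 2/3/s - 2/3/(s+15)

Final answer: y(t) = 2/3(1 - e^(-15t))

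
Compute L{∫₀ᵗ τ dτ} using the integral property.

L{∫₀ᵗ f(τ)dτ} = F(s)/s with f(t) = t. F(s) = 1/s^2, so L{∫₀ᵗ τ dτ} = (1/s^2)/s = 1/s^3. (Check: ∫₀ᵗ τ dτ = t^2/2.)

Final answer: 1/s^3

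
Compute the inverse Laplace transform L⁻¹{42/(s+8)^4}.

L⁻¹{n!/(s-a)^(n+1)} = t^n·e^(at) with n=3, a=-8. So L⁻¹{6/(s+8)^4} = t^3·e^(-8t), and L⁻¹{42/(s+8)^4} = (42/6)·t^3·e^(-8t) = 7·t^3·e^(-8t)

Final answer: 7·t^3·e^(-8t)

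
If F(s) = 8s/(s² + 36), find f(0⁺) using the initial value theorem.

f(0⁺) = lim_{s→∞} s·8s/(s² + 36) = lim_{s→∞} 8s²/(s² + 36) = 8

Final answer: 8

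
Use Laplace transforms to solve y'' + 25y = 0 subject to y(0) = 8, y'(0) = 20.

L{y''} + 25L{y} = 0. s²Y - 8s - 20 + 25Y = 0. Y(s² + 25) = 8s + 20. Y = (8s + 20)/(s² + 25). Inverting: y(t) = 8cos(5t) + 4sin(5t)

Final answer: y(t) = 8cos(5t) + 4sin(5t)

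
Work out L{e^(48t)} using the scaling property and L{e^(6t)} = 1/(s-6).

Using L{f(at)} = (1/a)F(s/a) with a=8 and f(t) = e^(6t): L{e^(48t)} = (1/8) · 1/((s/8)-6) = (1/8) · 8/(s-48) = 1/(s-48)

Final answer: 1/(s-48)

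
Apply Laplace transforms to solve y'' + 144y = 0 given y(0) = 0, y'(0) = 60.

L{y''} + 144L{y} = 0. s²Y - 0 - 60 + 144Y = 0. Y(s² + 144) = 60. Y = (60)/(s² + 144). Inverting: y(t) = 5sin(12t)

Final answer: y(t) = 5sin(12t)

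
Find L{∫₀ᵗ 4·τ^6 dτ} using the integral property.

L{∫₀ᵗ f(τ)dτ} = F(s)/s with f(t) = 4t^6. F(s) = 2880/s^7, so L{∫₀ᵗ 4·τ^6 dτ} = (2880/s^7)/s = 2880/s^8. (Check: ∫₀ᵗ 4·τ^6 dτ = 4t^7/7.)

Final answer: 2880/s^8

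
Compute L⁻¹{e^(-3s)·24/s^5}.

L⁻¹{24/s^5} = t^4. By the time shift theorem, L⁻¹{e^(-as)F(s)} = u(t-a)f(t-a) with a=3, so L⁻¹{e^(-3s)·24/s^5} = u(t-3)·(t-3)^4

Final answer: u(t-3)·(t-3)^4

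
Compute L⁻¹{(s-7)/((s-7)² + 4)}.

Using frequency shift: L⁻¹{(s-a)/((s-a)² + b²)} = e^(at)cos(bt). Here a=7, b=2

Final answer: e^(7t)·cos(2t)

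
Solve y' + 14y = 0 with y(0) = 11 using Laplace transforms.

L{y'} + 14L{y} = 0. sY - 11 + 14Y = 0. Y(s+14) = 11. Y = 11/(s+14)

Final answer: y(t) = 11e^(-14t)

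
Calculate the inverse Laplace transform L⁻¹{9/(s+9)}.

L⁻¹{1/(s-a)} = e^(at), so L⁻¹{1/(s+9)} = e^(-9t), and L⁻¹{9/(s+9)} = 9·e^(-9t)

Final answer: 9·e^(-9t)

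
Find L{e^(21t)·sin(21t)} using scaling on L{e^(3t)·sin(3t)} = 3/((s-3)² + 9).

Scaling with a=7: L{e^(21t)·sin(21t)} = (1/7) · 3/((s/7-3)² + 9). Simplifying: 21/((s-21)² + 441)

Final answer: 21/((s-21)² + 441)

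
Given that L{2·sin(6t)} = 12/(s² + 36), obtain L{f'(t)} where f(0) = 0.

L{f'(t)} = s·F(s) - f(0) = s·12/(s² + 36) - 0 = 12s/(s² + 36)

Final answer: 12s/(s² + 36)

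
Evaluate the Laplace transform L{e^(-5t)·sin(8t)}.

L{e^(at)·sin(ωt)} = ω/((s-a)² + ω²), so L{e^(-5t)·sin(8t)} = 8/((s+5)² + 64)

Final answer: 8/((s+5)² + 64)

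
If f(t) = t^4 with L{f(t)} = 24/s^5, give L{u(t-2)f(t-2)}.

Time shift theorem: L{u(t-a)f(t-a)} = e^(-as)F(s). Here a=2, F(s) = 24/s^5, so L{u(t-2)f(t-2)} = e^(-2s)·24/s^5

Final answer: e^(-2s)·24/s^5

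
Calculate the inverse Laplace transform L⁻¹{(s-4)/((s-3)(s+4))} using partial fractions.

Using partial fractions, f(t) = (-e^(3t) + 8e^(-4t))/7

Final answer: (-e^(3t) + 8e^(-4t))/7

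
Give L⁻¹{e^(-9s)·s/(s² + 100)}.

L⁻¹{s/(s² + 100)} = cos(10t). By the time shift theorem, L⁻¹{e^(-as)F(s)} = u(t-a)f(t-a) with a=9, so L⁻¹{e^(-9s)·s/(s² + 100)} = u(t-9)·cos(10(t-9))

Final answer: u(t-9)·cos(10(t-9))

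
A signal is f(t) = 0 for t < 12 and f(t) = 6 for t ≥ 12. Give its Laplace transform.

f(t) = 6·u(t-12). L{u(t-12)} = e^(-12s)/s, so L{f(t)} = 6·e^(-12s)/s

Final answer: 6·e^(-12s)/s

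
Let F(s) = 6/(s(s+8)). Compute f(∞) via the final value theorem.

f(∞) = lim_{s→0} s·6/(s(s+8)) = lim_{s→0} 6/(s+8) = 6/8 = 3/4

Final answer: 3/4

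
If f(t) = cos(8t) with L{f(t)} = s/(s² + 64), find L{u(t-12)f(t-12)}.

Time shift theorem: L{u(t-a)f(t-a)} = e^(-as)F(s). Here a=12, F(s) = s/(s² + 64), so L{u(t-12)f(t-12)} = e^(-12s)·s/(s² + 64)

Final answer: e^(-12s)·s/(s² + 64)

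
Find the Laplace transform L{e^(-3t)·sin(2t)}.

L{e^(at)·sin(ωt)} = ω/((s-a)² + ω²), so L{e^(-3t)·sin(2t)} = 2/((s+3)² + 4)

Final answer: 2/((s+3)² + 4)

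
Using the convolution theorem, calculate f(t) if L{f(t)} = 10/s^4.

10/s^4 = (10/s)·(1/s^3) = L{10}·L{t^2/2}. By convolution, f(t) = 10*t^2/2 = ∫₀ᵗ 10·τ^2/2 dτ = 10·t^3/6

Final answer: 10·t^3/6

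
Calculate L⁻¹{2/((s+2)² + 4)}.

Form: b/((s-a)² + b²) → e^(at)sin(bt). With a=-2, b=2

Final answer: e^(-2t)·sin(2t)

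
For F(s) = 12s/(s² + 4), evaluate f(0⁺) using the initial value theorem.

f(0⁺) = lim_{s→∞} s·12s/(s² + 4) = lim_{s→∞} 12s²/(s² + 4) = 12

Final answer: 12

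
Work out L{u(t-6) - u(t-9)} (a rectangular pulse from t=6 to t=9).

L{u(t-a)} = e^(-as)/s. L{u(t-6) - u(t-9)} = (e^(-6s) - e^(-9s))/s

Final answer: (e^(-6s) - e^(-9s))/s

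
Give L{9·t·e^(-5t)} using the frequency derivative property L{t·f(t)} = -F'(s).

L{e^(-5t)} = 1/(s+5). By frequency derivative: L{t·e^(-5t)} = -d/ds[1/(s+5)] = -(-1)/(s+5)² = 1/(s+5)². Then L{9·t·e^(-5t)} = 9·1/(s+5)² = 9/(s+5)²

Final answer: 9/(s+5)²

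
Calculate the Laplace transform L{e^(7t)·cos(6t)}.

L{e^(at)·cos(ωt)} = (s-a)/((s-a)² + ω²), so L{e^(7t)·cos(6t)} = (s-7)/((s-7)² + 36)

Final answer: (s-7)/((s-7)² + 36)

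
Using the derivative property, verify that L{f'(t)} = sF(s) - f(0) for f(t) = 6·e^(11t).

f'(t) = 66e^(11t). Direct: L{f'(t)} = 66/(s-11). Property: s·6/(s-11) - 6 = (6s - 6(s-11))/(s-11) = 66/(s-11). ✓

Final answer: 66/(s-11)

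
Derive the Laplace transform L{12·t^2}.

L{t^n} = n!/s^(n+1), so L{t^2} = 2/s^3. Then L{12·t^2} = 12·2/s^3 = 24/s^3

Final answer: 24/s^3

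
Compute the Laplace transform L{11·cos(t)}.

L{cos(ωt)} = s/(s² + ω²), so L{cos(t)} = s/(s² + 1). Then L{11·cos(t)} = 11·s/(s² + 1) = 11s/(s² + 1)

Final answer: 11s/(s² + 1)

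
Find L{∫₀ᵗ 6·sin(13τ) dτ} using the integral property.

L{∫₀ᵗ f(τ)dτ} = F(s)/s with F(s) = 78/(s² + 169), so the result is (78/(s² + 169))/s = 78/(s(s² + 169))

Final answer: 78/(s(s² + 169))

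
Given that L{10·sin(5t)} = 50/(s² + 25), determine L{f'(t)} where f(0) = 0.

L{f'(t)} = s·F(s) - f(0) = s·50/(s² + 25) - 0 = 50s/(s² + 25)

Final answer: 50s/(s² + 25)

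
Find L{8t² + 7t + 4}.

L{8t² + 7t + 4} = 8·2/s³ + 7/s² + 4/s = 16/s³ + 7/s² + 4/s

Final answer: 16/s³ + 7/s² + 4/s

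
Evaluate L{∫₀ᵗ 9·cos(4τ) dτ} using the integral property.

L{∫₀ᵗ f(τ)dτ} = F(s)/s with F(s) = 9s/(s² + 16), so the result is (9s/(s² + 16))/s = 9/(s² + 16)

Final answer: 9/(s² + 16)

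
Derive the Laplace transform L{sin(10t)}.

L{sin(ωt)} = ω/(s² + ω²), so L{sin(10t)} = 10/(s² + 100)

Final answer: 10/(s² + 100)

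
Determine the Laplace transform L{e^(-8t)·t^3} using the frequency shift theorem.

L{e^(at)·t^n} = n!/(s-a)^(n+1), so L{e^(-8t)·t^3} = 6/(s+8)^4

Final answer: 6/(s+8)^4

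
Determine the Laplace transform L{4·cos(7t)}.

L{cos(ωt)} = s/(s² + ω²), so L{cos(7t)} = s/(s² + 49). Then L{4·cos(7t)} = 4·s/(s² + 49) = 4s/(s² + 49)

Final answer: 4s/(s² + 49)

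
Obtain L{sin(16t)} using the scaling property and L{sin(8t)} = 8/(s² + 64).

Using L{f(at)} = (1/a)F(s/a) with a=2: L{sin(16t)} = (1/2) · 8/((s/2)² + 64) = (1/2) · 8·4/(s² + 256) = 16/(s² + 256)

Final answer: 16/(s² + 256)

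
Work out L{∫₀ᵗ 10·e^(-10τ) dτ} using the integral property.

L{∫₀ᵗ f(τ)dτ} = F(s)/s with F(s) = 10/(s+10), so L{∫₀ᵗ 10·e^(-10τ) dτ} = 10/(s(s+10))

Final answer: 10/(s(s+10))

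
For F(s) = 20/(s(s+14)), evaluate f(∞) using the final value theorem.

f(∞) = lim_{s→0} s·20/(s(s+14)) = lim_{s→0} 20/(s+14) = 20/14 = 10/7

Final answer: 10/7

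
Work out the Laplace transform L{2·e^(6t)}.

L{e^(at)} = 1/(s-a), so L{e^(6t)} = 1/(s-6). Then L{2·e^(6t)} = 2/(s-6)

Final answer: 2/(s-6)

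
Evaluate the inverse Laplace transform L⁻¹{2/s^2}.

L⁻¹{n!/s^(n+1)} = t^n with n=1. So L⁻¹{1/s^2} = t, and L⁻¹{2/s^2} = (2/1)·t = 2·t

Final answer: 2·t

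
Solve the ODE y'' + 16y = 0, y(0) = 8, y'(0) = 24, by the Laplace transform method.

L{y''} + 16L{y} = 0. s²Y - 8s - 24 + 16Y = 0. Y(s² + 16) = 8s + 24. Y = (8s + 24)/(s² + 16). Inverting: y(t) = 8cos(4t) + 6sin(4t)

Final answer: y(t) = 8cos(4t) + 6sin(4t)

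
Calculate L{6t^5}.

L{t^n} = n!/s^(n+1). So L{6t^5} = 6·5!/s^6 = 720/s^6

Final answer: 720/s^6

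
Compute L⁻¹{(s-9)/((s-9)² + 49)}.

Using frequency shift: L⁻¹{(s-a)/((s-a)² + b²)} = e^(at)cos(bt). Here a=9, b=7

Final answer: e^(9t)·cos(7t)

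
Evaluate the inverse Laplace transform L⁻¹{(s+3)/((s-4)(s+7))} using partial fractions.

Using partial fractions, f(t) = (7e^(4t) + 4e^(-7t))/11

Final answer: (7e^(4t) + 4e^(-7t))/11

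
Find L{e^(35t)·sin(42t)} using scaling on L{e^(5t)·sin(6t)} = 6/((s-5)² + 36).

Scaling with a=7: L{e^(35t)·sin(42t)} = (1/7) · 6/((s/7-5)² + 36). Simplifying: 42/((s-35)² + 1764)

Final answer: 42/((s-35)² + 1764)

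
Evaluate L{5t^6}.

L{t^n} = n!/s^(n+1). So L{5t^6} = 5·6!/s^7 = 3600/s^7

Final answer: 3600/s^7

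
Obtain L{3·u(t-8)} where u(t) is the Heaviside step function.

L{u(t-a)} = e^(-as)/s. Here a=8, so L{u(t-8)} = e^(-8s)/s, and L{3·u(t-8)} = 3·e^(-8s)/s

Final answer: 3·e^(-8s)/s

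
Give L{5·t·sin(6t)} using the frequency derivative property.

L{sin(6t)} = 6/(s² + 36). By L{t·f(t)} = -F'(s): -d/ds[6/(s² + 36)] = -(6)·(-2s)/(s² + 36)² = 12s/(s² + 36)². Then L{5·t·sin(6t)} = 5·12s/(s² + 36)² = 60s/(s² + 36)²

Final answer: 60s/(s² + 36)²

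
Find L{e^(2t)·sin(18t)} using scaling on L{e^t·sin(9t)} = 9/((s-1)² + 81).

Scaling with a=2: L{e^(2t)·sin(18t)} = (1/2) · 9/((s/2-1)² + 81). Simplifying: 18/((s-2)² + 324)

Final answer: 18/((s-2)² + 324)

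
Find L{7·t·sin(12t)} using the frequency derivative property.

L{sin(12t)} = 12/(s² + 144). By L{t·f(t)} = -F'(s): -d/ds[12/(s² + 144)] = -(12)·(-2s)/(s² + 144)² = 24s/(s² + 144)². Then L{7·t·sin(12t)} = 7·24s/(s² + 144)² = 168s/(s² + 144)²

Final answer: 168s/(s² + 144)²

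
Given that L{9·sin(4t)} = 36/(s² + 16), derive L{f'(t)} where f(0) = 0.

L{f'(t)} = s·F(s) - f(0) = s·36/(s² + 16) - 0 = 36s/(s² + 16)

Final answer: 36s/(s² + 16)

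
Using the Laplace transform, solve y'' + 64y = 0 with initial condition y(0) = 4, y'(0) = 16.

L{y''} + 64L{y} = 0. s²Y - 4s - 16 + 64Y = 0. Y(s² + 64) = 4s + 16. Y = (4s + 16)/(s² + 64). Inverting: y(t) = 4cos(8t) + 2sin(8t)

Final answer: y(t) = 4cos(8t) + 2sin(8t)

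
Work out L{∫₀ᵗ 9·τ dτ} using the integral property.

L{∫₀ᵗ f(τ)dτ} = F(s)/s with f(t) = 9t. F(s) = 9/s^2, so L{∫₀ᵗ 9·τ dτ} = (9/s^2)/s = 9/s^3. (Check: ∫₀ᵗ 9·τ dτ = 9t^2/2.)

Final answer: 9/s^3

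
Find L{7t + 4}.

L{7t + 4} = 7·L{t} + 4·L{1} = 7/s² + 4/s

Final answer: 7/s² + 4/s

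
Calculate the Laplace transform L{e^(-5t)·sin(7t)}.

L{e^(at)·sin(ωt)} = ω/((s-a)² + ω²), so L{e^(-5t)·sin(7t)} = 7/((s+5)² + 49)

Final answer: 7/((s+5)² + 49)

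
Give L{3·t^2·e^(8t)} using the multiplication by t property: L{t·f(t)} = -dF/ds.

Using L{t^n·e^(at)} = n!/(s-a)^(n+1), L{t^2·e^(8t)} = 2/(s-8)^3, so L{3·t^2·e^(8t)} = 3·2/(s-8)^3 = 6/(s-8)^3

Final answer: 6/(s-8)^3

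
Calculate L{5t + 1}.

L{5t + 1} = 5·L{t} + L{1} = 5/s² + 1/s

Final answer: 5/s² + 1/s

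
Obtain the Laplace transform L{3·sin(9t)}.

L{sin(ωt)} = ω/(s² + ω²), so L{sin(9t)} = 9/(s² + 81). Then L{3·sin(9t)} = 3·9/(s² + 81) = 27/(s² + 81)

Final answer: 27/(s² + 81)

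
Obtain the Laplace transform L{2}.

L{2} = 2 · L{1} = 2/s

Final answer: 2/s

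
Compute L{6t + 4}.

L{6t + 4} = 6·L{t} + 4·L{1} = 6/s² + 4/s

Final answer: 6/s² + 4/s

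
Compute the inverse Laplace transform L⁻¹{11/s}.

L⁻¹{c/s} = c, so L⁻¹{11/s} = 11

Final answer: 11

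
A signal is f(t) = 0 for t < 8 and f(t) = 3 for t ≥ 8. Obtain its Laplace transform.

f(t) = 3·u(t-8). L{u(t-8)} = e^(-8s)/s, so L{f(t)} = 3·e^(-8s)/s

Final answer: 3·e^(-8s)/s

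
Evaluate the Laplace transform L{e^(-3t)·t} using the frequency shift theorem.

L{e^(at)·t^n} = n!/(s-a)^(n+1), so L{e^(-3t)·t} = 1/(s+3)^2

Final answer: 1/(s+3)^2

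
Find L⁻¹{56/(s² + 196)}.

This is the form c·a/(s² + a²) with a = 14, c = 4. L⁻¹ = 4·sin(14t)

Final answer: 4·sin(14t)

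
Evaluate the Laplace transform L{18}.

L{18} = 18 · L{1} = 18/s

Final answer: 18/s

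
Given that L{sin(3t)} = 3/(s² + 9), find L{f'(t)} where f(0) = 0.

L{f'(t)} = s·F(s) - f(0) = s·3/(s² + 9) - 0 = 3s/(s² + 9)

Final answer: 3s/(s² + 9)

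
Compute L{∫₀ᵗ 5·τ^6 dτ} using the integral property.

L{∫₀ᵗ f(τ)dτ} = F(s)/s with f(t) = 5t^6. F(s) = 3600/s^7, so L{∫₀ᵗ 5·τ^6 dτ} = (3600/s^7)/s = 3600/s^8. (Check: ∫₀ᵗ 5·τ^6 dτ = 5t^7/7.)

Final answer: 3600/s^8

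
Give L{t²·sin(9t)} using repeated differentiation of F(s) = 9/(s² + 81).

F(s) = 9/(s² + 81). F'(s) = -18s/(s² + 81)². F''(s) = -18(81 - 3s²)/(s² + 81)³ = (54s² - 1458)/(s² + 81)³. So L{t²·sin(9t)} = (-1)² F''(s) = (54s² - 1458)/(s² + 81)³

Final answer: (54s² - 1458)/(s² + 81)³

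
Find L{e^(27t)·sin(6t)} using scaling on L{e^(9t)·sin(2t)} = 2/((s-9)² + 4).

Scaling with a=3: L{e^(27t)·sin(6t)} = (1/3) · 2/((s/3-9)² + 4). Simplifying: 6/((s-27)² + 36)

Final answer: 6/((s-27)² + 36)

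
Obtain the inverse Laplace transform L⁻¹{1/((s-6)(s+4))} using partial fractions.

Decompose: A/(s-6) + B/(s+4). A = 1/10, B = -1/10. f(t) = (e^(6t) - e^(-4t))/10

Final answer: (e^(6t) - e^(-4t))/10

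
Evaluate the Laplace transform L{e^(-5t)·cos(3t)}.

L{e^(at)·cos(ωt)} = (s-a)/((s-a)² + ω²), so L{e^(-5t)·cos(3t)} = (s+5)/((s+5)² + 9)

Final answer: (s+5)/((s+5)² + 9)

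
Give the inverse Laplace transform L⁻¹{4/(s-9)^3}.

L⁻¹{n!/(s-a)^(n+1)} = t^n·e^(at) with n=2, a=9. So L⁻¹{2/(s-9)^3} = t^2·e^(9t), and L⁻¹{4/(s-9)^3} = (4/2)·t^2·e^(9t) = 2·t^2·e^(9t)

Final answer: 2·t^2·e^(9t)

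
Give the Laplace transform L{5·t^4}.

L{t^n} = n!/s^(n+1), so L{t^4} = 24/s^5. Then L{5·t^4} = 5·24/s^5 = 120/s^5

Final answer: 120/s^5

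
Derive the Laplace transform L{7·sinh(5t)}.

L{sinh(ωt)} = ω/(s² - ω²), so L{sinh(5t)} = 5/(s² - 25). Then L{7·sinh(5t)} = 7·5/(s² - 25) = 35/(s² - 25)

Final answer: 35/(s² - 25)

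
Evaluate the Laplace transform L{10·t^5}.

L{t^n} = n!/s^(n+1), so L{t^5} = 120/s^6. Then L{10·t^5} = 10·120/s^6 = 1200/s^6

Final answer: 1200/s^6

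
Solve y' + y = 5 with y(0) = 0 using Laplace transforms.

sY + Y = 5/s. Y = 5/(s(s+1)). Partial fractions: Y = 5/s - 5/(s+1)

Final answer: y(t) = 5(1 - e^(-t))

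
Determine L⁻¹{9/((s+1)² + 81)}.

Form: b/((s-a)² + b²) → e^(at)sin(bt). With a=-1, b=9

Final answer: e^(-t)·sin(9t)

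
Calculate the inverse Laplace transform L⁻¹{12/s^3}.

L⁻¹{n!/s^(n+1)} = t^n with n=2. So L⁻¹{2/s^3} = t^2, and L⁻¹{12/s^3} = (12/2)·t^2 = 6·t^2

Final answer: 6·t^2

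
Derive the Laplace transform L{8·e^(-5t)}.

L{e^(at)} = 1/(s-a), so L{e^(-5t)} = 1/(s+5). Then L{8·e^(-5t)} = 8/(s+5)

Final answer: 8/(s+5)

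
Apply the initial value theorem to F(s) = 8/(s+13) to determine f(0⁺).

f(0⁺) = lim_{s→∞} s·8/(s+13) = lim_{s→∞} 8s/(s+13) = 8

Final answer: 8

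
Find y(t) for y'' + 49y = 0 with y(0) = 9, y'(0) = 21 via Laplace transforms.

L{y''} + 49L{y} = 0. s²Y - 9s - 21 + 49Y = 0. Y(s² + 49) = 9s + 21. Y = (9s + 21)/(s² + 49). Inverting: y(t) = 9cos(7t) + 3sin(7t)

Final answer: y(t) = 9cos(7t) + 3sin(7t)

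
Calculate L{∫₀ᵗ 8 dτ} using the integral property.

L{∫₀ᵗ f(τ)dτ} = F(s)/s with f(t) = 8. F(s) = 8/s, so L{∫₀ᵗ 8 dτ} = (8/s)/s = 8/s². (Check: ∫₀ᵗ 8 dτ = 8t.)

Final answer: 8/s²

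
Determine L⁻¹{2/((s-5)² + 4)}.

Form: b/((s-a)² + b²) → e^(at)sin(bt). With a=5, b=2

Final answer: e^(5t)·sin(2t)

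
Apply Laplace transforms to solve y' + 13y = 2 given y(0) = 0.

sY + 13Y = 2/s. Y = 2/(s(s+13)). Partial fractions: Y = 2/13/s - 2/13/(s+13)

Final answer: y(t) = 2/13(1 - e^(-13t))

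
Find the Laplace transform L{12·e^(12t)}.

L{e^(at)} = 1/(s-a), so L{e^(12t)} = 1/(s-12). Then L{12·e^(12t)} = 12/(s-12)

Final answer: 12/(s-12)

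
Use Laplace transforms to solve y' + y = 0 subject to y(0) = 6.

L{y'} + L{y} = 0. sY - 6 + Y = 0. Y(s+1) = 6. Y = 6/(s+1)

Final answer: y(t) = 6e^(-t)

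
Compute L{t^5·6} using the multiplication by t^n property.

L{6} = 6/s. d^1/ds^1[1/s] = -1/s². d^2/ds^2[1/s] = 2/s^3. d^3/ds^3[1/s] = -6/s^4. d^4/ds^4[1/s] = 24/s^5. d^5/ds^5[1/s] = -120/s^6. So L{t^5} = (-1)^{5}·-120/s^6 = 120/s^6. Then L{t^5·6} = 6·120/s^6 = 720/s^6

Final answer: 720/s^6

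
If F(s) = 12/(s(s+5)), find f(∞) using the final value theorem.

f(∞) = lim_{s→0} s·12/(s(s+5)) = lim_{s→0} 12/(s+5) = 12/5 = 12/5

Final answer: 12/5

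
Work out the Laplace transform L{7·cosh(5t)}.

L{cosh(ωt)} = s/(s² - ω²), so L{cosh(5t)} = s/(s² - 25). Then L{7·cosh(5t)} = 7·s/(s² - 25) = 7s/(s² - 25)

Final answer: 7s/(s² - 25)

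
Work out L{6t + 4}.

L{6t + 4} = 6·L{t} + 4·L{1} = 6/s² + 4/s

Final answer: 6/s² + 4/s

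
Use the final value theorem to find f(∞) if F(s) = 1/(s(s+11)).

f(∞) = lim_{s→0} s·1/(s(s+11)) = lim_{s→0} 1/(s+11) = 1/11 = 1/11

Final answer: 1/11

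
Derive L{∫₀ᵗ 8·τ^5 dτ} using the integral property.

L{∫₀ᵗ f(τ)dτ} = F(s)/s with f(t) = 8t^5. F(s) = 960/s^6, so L{∫₀ᵗ 8·τ^5 dτ} = (960/s^6)/s = 960/s^7. (Check: ∫₀ᵗ 8·τ^5 dτ = 8t^6/6.)

Final answer: 960/s^7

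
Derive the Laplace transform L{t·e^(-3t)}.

L{t^n·e^(at)} = n!/(s-a)^(n+1), so L{t·e^(-3t)} = 1/(s+3)^2

Final answer: 1/(s+3)^2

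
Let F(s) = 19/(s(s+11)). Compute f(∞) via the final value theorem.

f(∞) = lim_{s→0} s·19/(s(s+11)) = lim_{s→0} 19/(s+11) = 19/11 = 19/11

Final answer: 19/11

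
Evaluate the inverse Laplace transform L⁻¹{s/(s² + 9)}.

L⁻¹{s/(s² + 9)} = cos(3t)

Final answer: cos(3t)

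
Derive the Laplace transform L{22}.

L{22} = 22 · L{1} = 22/s

Final answer: 22/s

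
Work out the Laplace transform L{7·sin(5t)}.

L{sin(ωt)} = ω/(s² + ω²), so L{sin(5t)} = 5/(s² + 25). Then L{7·sin(5t)} = 7·5/(s² + 25) = 35/(s² + 25)

Final answer: 35/(s² + 25)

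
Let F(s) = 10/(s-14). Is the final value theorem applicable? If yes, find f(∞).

sF(s) = 10s/(s-14) has a pole at s = 14 in the right half-plane. Theorem does NOT apply (unstable system; f(t) = 10·e^(14t) grows without bound).

Final answer: Not applicable (unstable)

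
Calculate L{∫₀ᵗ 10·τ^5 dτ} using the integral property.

L{∫₀ᵗ f(τ)dτ} = F(s)/s with f(t) = 10t^5. F(s) = 1200/s^6, so L{∫₀ᵗ 10·τ^5 dτ} = (1200/s^6)/s = 1200/s^7. (Check: ∫₀ᵗ 10·τ^5 dτ = 10t^6/6.)

Final answer: 1200/s^7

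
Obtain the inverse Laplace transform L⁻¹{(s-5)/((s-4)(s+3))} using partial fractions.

Using partial fractions, f(t) = (-e^(4t) + 8e^(-3t))/7

Final answer: (-e^(4t) + 8e^(-3t))/7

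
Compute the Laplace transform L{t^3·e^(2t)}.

L{t^n·e^(at)} = n!/(s-a)^(n+1), so L{t^3·e^(2t)} = 6/(s-2)^4

Final answer: 6/(s-2)^4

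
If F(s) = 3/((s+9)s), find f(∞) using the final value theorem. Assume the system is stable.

f(∞) = lim_{s→0} sF(s) = lim_{s→0} 3/(s+9) = 1/3

Final answer: 1/3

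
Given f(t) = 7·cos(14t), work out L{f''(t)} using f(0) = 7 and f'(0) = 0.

F(s) = 7s/(s² + 196). L{f''(t)} = s²F(s) - sf(0) - f'(0) = 7s³/(s² + 196) - 7s = (7s³ - 7s(s² + 196))/(s² + 196) = -1372s/(s² + 196)

Final answer: -1372s/(s² + 196)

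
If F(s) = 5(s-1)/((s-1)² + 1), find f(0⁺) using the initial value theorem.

f(0⁺) = lim_{s→∞} sF(s) = lim_{s→∞} 5s(s-1)/((s-1)² + 1) = 5

Final answer: 5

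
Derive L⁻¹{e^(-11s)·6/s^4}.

L⁻¹{6/s^4} = t^3. By the time shift theorem, L⁻¹{e^(-as)F(s)} = u(t-a)f(t-a) with a=11, so L⁻¹{e^(-11s)·6/s^4} = u(t-11)·(t-11)^3

Final answer: u(t-11)·(t-11)^3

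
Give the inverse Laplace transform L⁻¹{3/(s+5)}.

L⁻¹{1/(s-a)} = e^(at), so L⁻¹{1/(s+5)} = e^(-5t), and L⁻¹{3/(s+5)} = 3·e^(-5t)

Final answer: 3·e^(-5t)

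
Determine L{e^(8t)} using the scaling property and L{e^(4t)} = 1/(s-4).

Using L{f(at)} = (1/a)F(s/a) with a=2 and f(t) = e^(4t): L{e^(8t)} = (1/2) · 1/((s/2)-4) = (1/2) · 2/(s-8) = 1/(s-8)

Final answer: 1/(s-8)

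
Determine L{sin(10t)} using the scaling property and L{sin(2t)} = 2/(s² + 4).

Using L{f(at)} = (1/a)F(s/a) with a=5: L{sin(10t)} = (1/5) · 2/((s/5)² + 4) = (1/5) · 2·25/(s² + 100) = 10/(s² + 100)

Final answer: 10/(s² + 100)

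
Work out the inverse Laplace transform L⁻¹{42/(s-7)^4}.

L⁻¹{n!/(s-a)^(n+1)} = t^n·e^(at) with n=3, a=7. So L⁻¹{6/(s-7)^4} = t^3·e^(7t), and L⁻¹{42/(s-7)^4} = (42/6)·t^3·e^(7t) = 7·t^3·e^(7t)

Final answer: 7·t^3·e^(7t)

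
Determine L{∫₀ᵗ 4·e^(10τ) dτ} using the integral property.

L{∫₀ᵗ f(τ)dτ} = F(s)/s with F(s) = 4/(s-10), so L{∫₀ᵗ 4·e^(10τ) dτ} = 4/(s(s-10))

Final answer: 4/(s(s-10))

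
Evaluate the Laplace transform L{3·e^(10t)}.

L{e^(at)} = 1/(s-a), so L{e^(10t)} = 1/(s-10). Then L{3·e^(10t)} = 3/(s-10)

Final answer: 3/(s-10)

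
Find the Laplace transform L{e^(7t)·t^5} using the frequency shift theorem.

L{e^(at)·t^n} = n!/(s-a)^(n+1), so L{e^(7t)·t^5} = 120/(s-7)^6

Final answer: 120/(s-7)^6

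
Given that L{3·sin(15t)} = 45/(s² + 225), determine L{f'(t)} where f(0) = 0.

L{f'(t)} = s·F(s) - f(0) = s·45/(s² + 225) - 0 = 45s/(s² + 225)

Final answer: 45s/(s² + 225)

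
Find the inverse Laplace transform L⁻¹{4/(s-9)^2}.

L⁻¹{n!/(s-a)^(n+1)} = t^n·e^(at) with n=1, a=9. So L⁻¹{1/(s-9)^2} = t·e^(9t), and L⁻¹{4/(s-9)^2} = (4/1)·t·e^(9t) = 4·t·e^(9t)

Final answer: 4·t·e^(9t)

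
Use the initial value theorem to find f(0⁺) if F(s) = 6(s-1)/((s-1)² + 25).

f(0⁺) = lim_{s→∞} sF(s) = lim_{s→∞} 6s(s-1)/((s-1)² + 25) = 6

Final answer: 6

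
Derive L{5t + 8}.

L{5t + 8} = 5·L{t} + 8·L{1} = 5/s² + 8/s

Final answer: 5/s² + 8/s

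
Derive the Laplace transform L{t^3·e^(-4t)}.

L{t^n·e^(at)} = n!/(s-a)^(n+1), so L{t^3·e^(-4t)} = 6/(s+4)^4

Final answer: 6/(s+4)^4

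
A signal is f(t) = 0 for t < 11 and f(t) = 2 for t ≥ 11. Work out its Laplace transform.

f(t) = 2·u(t-11). L{u(t-11)} = e^(-11s)/s, so L{f(t)} = 2·e^(-11s)/s

Final answer: 2·e^(-11s)/s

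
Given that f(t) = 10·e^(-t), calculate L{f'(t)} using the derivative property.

f(0) = 10, F(s) = 10/(s+1). L{f'(t)} = s·F(s) - f(0) = 10s/(s+1) - 10 = (10s - 10(s+1))/(s+1) = -10/(s+1)

Final answer: -10/(s+1)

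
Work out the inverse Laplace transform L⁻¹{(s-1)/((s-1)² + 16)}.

Using frequency shift, L⁻¹{(s-1)/((s-1)² + 16)} = e^t·cos(4t)

Final answer: e^t·cos(4t)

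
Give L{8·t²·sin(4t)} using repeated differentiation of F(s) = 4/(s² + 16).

F(s) = 4/(s² + 16). F'(s) = -8s/(s² + 16)². F''(s) = -8(16 - 3s²)/(s² + 16)³ = (24s² - 128)/(s² + 16)³. So L{t²·sin(4t)} = (-1)² F''(s) = (24s² - 128)/(s² + 16)³. Then L{8·t²·sin(4t)} = 8·(24s² - 128)/(s² + 16)³ = (192s² - 1024)/(s² + 16)³

Final answer: (192s² - 1024)/(s² + 16)³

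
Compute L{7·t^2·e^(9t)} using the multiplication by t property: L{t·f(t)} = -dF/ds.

Using L{t^n·e^(at)} = n!/(s-a)^(n+1), L{t^2·e^(9t)} = 2/(s-9)^3, so L{7·t^2·e^(9t)} = 7·2/(s-9)^3 = 14/(s-9)^3

Final answer: 14/(s-9)^3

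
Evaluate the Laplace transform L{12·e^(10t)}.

L{e^(at)} = 1/(s-a), so L{e^(10t)} = 1/(s-10). Then L{12·e^(10t)} = 12/(s-10)

Final answer: 12/(s-10)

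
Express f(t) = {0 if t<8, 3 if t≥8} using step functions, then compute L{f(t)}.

f(t) = 3·u(t-8). L{u(t-8)} = e^(-8s)/s, so L{f(t)} = 3·e^(-8s)/s

Final answer: 3·e^(-8s)/s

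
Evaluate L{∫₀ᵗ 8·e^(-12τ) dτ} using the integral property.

L{∫₀ᵗ f(τ)dτ} = F(s)/s with F(s) = 8/(s+12), so L{∫₀ᵗ 8·e^(-12τ) dτ} = 8/(s(s+12))

Final answer: 8/(s(s+12))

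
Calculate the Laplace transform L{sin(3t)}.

L{sin(ωt)} = ω/(s² + ω²), so L{sin(3t)} = 3/(s² + 9)

Final answer: 3/(s² + 9)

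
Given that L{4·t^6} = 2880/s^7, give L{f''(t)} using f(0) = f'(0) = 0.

L{f''(t)} = s²F(s) - sf(0) - f'(0) = s²·2880/s^7 - 0 - 0 = 2880/s^5

Final answer: 2880/s^5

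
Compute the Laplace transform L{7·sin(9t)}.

L{sin(ωt)} = ω/(s² + ω²), so L{sin(9t)} = 9/(s² + 81). Then L{7·sin(9t)} = 7·9/(s² + 81) = 63/(s² + 81)

Final answer: 63/(s² + 81)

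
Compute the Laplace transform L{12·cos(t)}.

L{cos(ωt)} = s/(s² + ω²), so L{cos(t)} = s/(s² + 1). Then L{12·cos(t)} = 12·s/(s² + 1) = 12s/(s² + 1)

Final answer: 12s/(s² + 1)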